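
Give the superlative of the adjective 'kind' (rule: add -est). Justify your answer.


Apply superlative formation (add -est): 'kind' -> 'kindest'.

kindest


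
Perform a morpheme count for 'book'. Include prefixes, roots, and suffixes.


Decomposition: book (free morpheme) = 1 morpheme(s)

1 morphemes


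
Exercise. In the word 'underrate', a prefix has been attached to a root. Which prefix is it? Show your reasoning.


The word 'underrate' = 'under' (prefix) + 'rate' (root). The prefix is 'under'.

under


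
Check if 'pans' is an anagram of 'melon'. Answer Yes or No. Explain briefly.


Sorted letters of 'pans': 'anps'
Sorted letters of 'melon': 'elmno'
They do not match.

No


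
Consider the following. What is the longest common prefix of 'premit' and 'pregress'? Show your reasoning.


Compare from the start: 3 characters match: 'pre'. Mismatch at position 4: 'm' vs 'g'.

pre


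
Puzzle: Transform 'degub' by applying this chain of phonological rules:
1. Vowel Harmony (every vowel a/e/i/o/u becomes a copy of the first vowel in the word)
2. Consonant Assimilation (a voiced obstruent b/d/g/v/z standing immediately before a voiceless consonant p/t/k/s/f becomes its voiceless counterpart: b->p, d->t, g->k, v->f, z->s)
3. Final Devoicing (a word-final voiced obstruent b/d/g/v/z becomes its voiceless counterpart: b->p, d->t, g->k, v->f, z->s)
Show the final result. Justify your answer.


Starting form: 'degub'
Rule 1: Vowel Harmony: all vowels become 'e' (matching first vowel). 'degub' -> 'degeb'
Rule 2: Consonant Assimilation: no voiced obstruent (b/d/g/v/z) stands immediately before a voiceless consonant (p/t/k/s/f). No change.
Rule 3: Final Devoicing: word-final voiced obstruent 'b' becomes voiceless 'p'. 'degeb' -> 'degep'
Final form: 'degep'

degep


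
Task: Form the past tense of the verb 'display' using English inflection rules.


Apply rule: Add -ed. 'display' becomes 'displayed'.

displayed


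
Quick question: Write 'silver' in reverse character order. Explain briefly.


Reverse 'silver' character by character: 'revlis'.

revlis


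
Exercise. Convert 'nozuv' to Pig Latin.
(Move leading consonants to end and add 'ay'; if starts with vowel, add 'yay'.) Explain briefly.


'nozuv': move consonant cluster 'n' to end and add 'ay': 'ozuvnay'.

ozuvnay


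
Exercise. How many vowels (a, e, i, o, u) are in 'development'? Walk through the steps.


Vowels in 'development': e, e, o, e = 4 vowels.

4


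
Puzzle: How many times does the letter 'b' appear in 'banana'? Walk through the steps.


Letter 'b' in 'banana': found at position(s) 1 = 1 occurrence(s).

1


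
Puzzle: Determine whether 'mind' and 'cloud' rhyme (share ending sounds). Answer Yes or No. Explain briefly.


Rime (stressed vowel + following sounds) of 'mind': -ind = /aɪnd/
Rime of 'cloud': -oud = /aʊd/
/aɪnd/ and /aʊd/ are different ending sounds, so the words do not rhyme.

No


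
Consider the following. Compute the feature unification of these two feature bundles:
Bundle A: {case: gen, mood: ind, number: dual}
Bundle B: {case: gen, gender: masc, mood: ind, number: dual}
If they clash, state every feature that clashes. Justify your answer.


Compare features:
case: A=gen vs B=gen -> unified: gen
gender: A=_ vs B=masc -> unified: masc
mood: A=ind vs B=ind -> unified: ind
number: A=dual vs B=dual -> unified: dual
No clashes found.

Unified: {case: gen, gender: masc, mood: ind, number: dual}


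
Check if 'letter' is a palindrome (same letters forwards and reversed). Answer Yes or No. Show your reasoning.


Forward: 'letter'
Reversed: 'rettel'
They differ.

No


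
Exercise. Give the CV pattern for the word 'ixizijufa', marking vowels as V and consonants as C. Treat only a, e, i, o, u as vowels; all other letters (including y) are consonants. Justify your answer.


Letter mapping: i = V, x = C, i = V, z = C, i = V, j = C, u = V, f = C, a = V.

VCVCVCVCV


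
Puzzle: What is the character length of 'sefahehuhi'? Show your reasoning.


Spell out 'sefahehuhi' and number each letter: s(1), e(2), f(3), a(4), h(5), e(6), h(7), u(8), h(9), i(10). Total: 10 letters.

10


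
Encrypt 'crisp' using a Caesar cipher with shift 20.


Shift each letter by 20: c -> w, r -> l, i -> c, s -> m, p -> j. Result: 'wlcmj'.

wlcmj


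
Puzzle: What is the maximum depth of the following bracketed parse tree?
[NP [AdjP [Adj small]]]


Count bracket nesting levels:
'[' at pos 0: depth = 1
'[' at pos 4: depth = 2
'[' at pos 10: depth = 3
Maximum depth reached: 3

3


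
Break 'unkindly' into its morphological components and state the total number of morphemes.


Step 1: Identify prefix: 'un' (meaning: not/reverse)
Step 2: Identify root: 'kind'
Step 3: Identify suffix(es): 'ly'
Decomposition: un- (prefix: not/reverse) + kind (root) + -ly (suffix: in manner of)
Total morphemes: 3

3 morphemes (un- (prefix: not/reverse) + kind (root) + -ly (suffix: in manner of))


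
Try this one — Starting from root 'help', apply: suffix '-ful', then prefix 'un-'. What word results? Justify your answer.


Step 1: Add suffix '-ful' to 'help' = 'helpful'
Step 2: Add prefix 'un-' to 'helpful' = 'unhelpful'

unhelpful


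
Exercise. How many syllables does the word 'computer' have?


Break 'computer' into syllables: com-pu-ter -> com | pu | ter = 3 syllables

3 syllables


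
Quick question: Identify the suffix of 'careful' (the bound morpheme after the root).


The word 'careful' = 'care' (root) + '-ful' (suffix). The suffix is '-ful'.

ful


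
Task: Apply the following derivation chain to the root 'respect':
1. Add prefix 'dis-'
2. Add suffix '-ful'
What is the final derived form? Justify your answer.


Step 1: Add prefix 'dis-' to 'respect' = 'disrespect'
Step 2: Add suffix '-ful' to 'disrespect' = 'disrespectful'

disrespectful


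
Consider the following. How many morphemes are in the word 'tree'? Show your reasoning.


Decomposition: tree (free morpheme) = 1 morpheme(s)

1 morphemes


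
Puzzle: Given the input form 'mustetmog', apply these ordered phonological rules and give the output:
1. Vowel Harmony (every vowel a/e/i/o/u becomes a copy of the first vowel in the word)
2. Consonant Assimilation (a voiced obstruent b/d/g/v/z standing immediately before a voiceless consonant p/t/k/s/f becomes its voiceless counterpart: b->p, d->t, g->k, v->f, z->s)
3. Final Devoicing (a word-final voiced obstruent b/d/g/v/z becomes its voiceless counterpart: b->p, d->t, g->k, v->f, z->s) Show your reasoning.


Starting form: 'mustetmog'
Rule 1: Vowel Harmony: all vowels become 'u' (matching first vowel). 'mustetmog' -> 'mustutmug'
Rule 2: Consonant Assimilation: no voiced obstruent (b/d/g/v/z) stands immediately before a voiceless consonant (p/t/k/s/f). No change.
Rule 3: Final Devoicing: word-final voiced obstruent 'g' becomes voiceless 'k'. 'mustutmug' -> 'mustutmuk'
Final form: 'mustutmuk'

mustutmuk


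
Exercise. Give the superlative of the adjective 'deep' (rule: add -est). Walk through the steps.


Apply superlative formation (add -est): 'deep' -> 'deepest'.

deepest


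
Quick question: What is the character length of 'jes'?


Spell out 'jes' and number each letter: j(1), e(2), s(3). Total: 3 letters.

3


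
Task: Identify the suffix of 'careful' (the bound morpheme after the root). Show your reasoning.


The word 'careful' = 'care' (root) + '-ful' (suffix). The suffix is '-ful'.

ful


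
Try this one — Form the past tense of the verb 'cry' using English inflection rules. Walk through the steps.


Apply rule: Change -y to -ied. 'cry' becomes 'cried'.

cried


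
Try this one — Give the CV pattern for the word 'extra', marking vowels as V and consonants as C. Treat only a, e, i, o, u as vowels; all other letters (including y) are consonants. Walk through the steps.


Letter mapping: e = V, x = C, t = C, r = C, a = V.

VCCCV


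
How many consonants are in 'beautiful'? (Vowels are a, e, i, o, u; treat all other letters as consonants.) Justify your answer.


Consonants in 'beautiful': b, t, f, l = 4 consonants.

4


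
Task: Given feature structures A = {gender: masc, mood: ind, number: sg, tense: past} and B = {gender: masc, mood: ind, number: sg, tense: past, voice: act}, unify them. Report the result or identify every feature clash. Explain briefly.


Compare features:
gender: A=masc vs B=masc -> unified: masc
mood: A=ind vs B=ind -> unified: ind
number: A=sg vs B=sg -> unified: sg
tense: A=past vs B=past -> unified: past
voice: A=_ vs B=act -> unified: act
No clashes found.

Unified: {gender: masc, mood: ind, number: sg, tense: past, voice: act}


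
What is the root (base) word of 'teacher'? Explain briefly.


Remove suffix '-er' from 'teacher' to get root 'teach'.

teach


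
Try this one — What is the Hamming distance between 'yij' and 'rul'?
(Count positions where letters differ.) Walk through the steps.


Alignment:
Position 1: 'y' vs 'r' = DIFFER
Position 2: 'i' vs 'u' = DIFFER
Position 3: 'j' vs 'l' = DIFFER
Total differences: 3

3


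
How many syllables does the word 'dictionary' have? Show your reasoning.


Break 'dictionary' into syllables: dic-tion-ar-y -> dic | tion | ar | y = 4 syllables

4 syllables


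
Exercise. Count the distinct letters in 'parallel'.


Unique letters in 'parallel': {a, e, l, p, r} = 5 distinct letters.

5


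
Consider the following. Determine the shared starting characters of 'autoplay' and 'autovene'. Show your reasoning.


Compare from the start: 4 characters match: 'auto'. Mismatch at position 5: 'p' vs 'v'.

auto


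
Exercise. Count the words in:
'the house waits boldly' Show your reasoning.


Split into words: the | house | waits | boldly = 4 words.

4


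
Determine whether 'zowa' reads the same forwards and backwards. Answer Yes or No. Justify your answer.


Forward: 'zowa'
Reversed: 'awoz'
They differ.

No


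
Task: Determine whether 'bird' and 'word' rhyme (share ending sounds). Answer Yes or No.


Rime (stressed vowel + following sounds) of 'bird': -ird = /ɜːrd/
Rime of 'word': -ord = /ɜːrd/
/ɜːrd/ and /ɜːrd/ are the same ending sound, so the words rhyme.

Yes


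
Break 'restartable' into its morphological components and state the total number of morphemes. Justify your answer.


Step 1: Identify prefix: 're' (meaning: again)
Step 2: Identify root: 'start'
Step 3: Identify suffix(es): 'able'
Decomposition: re- (prefix: again) + start (root) + -able (suffix: capable of)
Total morphemes: 3

3 morphemes (re- (prefix: again) + start (root) + -able (suffix: capable of))


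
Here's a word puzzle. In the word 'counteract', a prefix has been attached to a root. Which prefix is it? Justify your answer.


The word 'counteract' = 'counter' (prefix) + 'act' (root). The prefix is 'counter'.

counter


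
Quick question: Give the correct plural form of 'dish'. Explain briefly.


Apply rule: Add -es (sibilant/fricative ending). 'dish' becomes 'dishes'.

dishes


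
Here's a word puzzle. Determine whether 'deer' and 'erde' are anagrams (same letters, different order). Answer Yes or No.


Sorted letters of 'deer': 'deer'
Sorted letters of 'erde': 'deer'
They match.

Yes


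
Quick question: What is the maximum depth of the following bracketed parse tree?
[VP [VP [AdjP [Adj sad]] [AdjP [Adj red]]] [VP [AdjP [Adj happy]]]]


Count bracket nesting levels:
'[' at pos 0: depth = 1
'[' at pos 4: depth = 2
'[' at pos 8: depth = 3
'[' at pos 14: depth = 4
'[' at pos 25: depth = 3
'[' at pos 31: depth = 4
'[' at pos 43: depth = 2
'[' at pos 47: depth = 3
'[' at pos 53: depth = 4
Maximum depth reached: 4

4


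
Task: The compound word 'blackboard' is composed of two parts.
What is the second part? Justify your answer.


Split 'blackboard' into 'black' + 'board'. The second part is 'board'.

board


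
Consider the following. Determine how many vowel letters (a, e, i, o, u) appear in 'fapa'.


Vowels in 'fapa': a, a = 2 vowels.

2


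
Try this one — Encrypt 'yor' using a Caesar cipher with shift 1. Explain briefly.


Shift each letter by 1: y -> z, o -> p, r -> s. Result: 'zps'.

zps


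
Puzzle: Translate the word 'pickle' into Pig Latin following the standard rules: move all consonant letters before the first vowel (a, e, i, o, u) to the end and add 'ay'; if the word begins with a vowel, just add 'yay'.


'pickle': move consonant cluster 'p' to end and add 'ay': 'icklepay'.

icklepay


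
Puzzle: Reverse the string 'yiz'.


Reverse 'yiz' character by character: 'ziy'.

ziy


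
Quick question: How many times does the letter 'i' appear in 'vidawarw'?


Letter 'i' in 'vidawarw': found at position(s) 2 = 1 occurrence(s).

1


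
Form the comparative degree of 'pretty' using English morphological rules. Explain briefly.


Apply comparative formation (consonant + y: change y to i, add -er): 'pretty' -> 'prettier'.

prettier


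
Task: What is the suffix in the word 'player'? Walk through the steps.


The word 'player' = 'play' (root) + '-er' (suffix). The suffix is '-er'.

er


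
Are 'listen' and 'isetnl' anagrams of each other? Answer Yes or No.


Sorted letters of 'listen': 'eilnst'
Sorted letters of 'isetnl': 'eilnst'
They match.

Yes


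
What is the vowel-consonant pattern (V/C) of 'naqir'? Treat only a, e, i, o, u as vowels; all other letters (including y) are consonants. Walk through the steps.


Letter mapping: n = C, a = V, q = C, i = V, r = C.

CVCVC


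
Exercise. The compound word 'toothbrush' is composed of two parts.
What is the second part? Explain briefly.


Split 'toothbrush' into 'tooth' + 'brush'. The second part is 'brush'.

brush


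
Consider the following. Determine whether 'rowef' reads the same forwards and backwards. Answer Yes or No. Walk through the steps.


Forward: 'rowef'
Reversed: 'fewor'
They differ.

No


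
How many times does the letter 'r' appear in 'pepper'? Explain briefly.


Letter 'r' in 'pepper': found at position(s) 6 = 1 occurrence(s).

1


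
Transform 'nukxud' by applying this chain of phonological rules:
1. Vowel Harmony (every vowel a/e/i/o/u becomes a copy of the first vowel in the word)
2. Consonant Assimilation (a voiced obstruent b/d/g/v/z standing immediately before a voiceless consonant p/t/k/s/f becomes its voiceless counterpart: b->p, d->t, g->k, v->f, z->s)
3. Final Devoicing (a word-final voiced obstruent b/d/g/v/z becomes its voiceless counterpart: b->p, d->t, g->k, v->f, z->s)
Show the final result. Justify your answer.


Starting form: 'nukxud'
Rule 1: Vowel Harmony: all vowels already match. No change.
Rule 2: Consonant Assimilation: no voiced obstruent (b/d/g/v/z) stands immediately before a voiceless consonant (p/t/k/s/f). No change.
Rule 3: Final Devoicing: word-final voiced obstruent 'd' becomes voiceless 't'. 'nukxud' -> 'nukxut'
Final form: 'nukxut'

nukxut


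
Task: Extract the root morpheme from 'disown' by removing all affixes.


Remove prefix 'dis' from 'disown' to get root 'own'.

own


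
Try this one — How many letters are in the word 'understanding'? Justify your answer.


Spell out 'understanding' and number each letter: u(1), n(2), d(3), e(4), r(5), s(6), t(7), a(8), n(9), d(10), i(11), n(12), g(13). Total: 13 letters.

13


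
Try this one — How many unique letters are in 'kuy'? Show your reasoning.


Unique letters in 'kuy': {k, u, y} = 3 distinct letters.

3


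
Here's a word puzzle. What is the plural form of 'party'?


Apply rule: Change -y to -ies (consonant + y). 'party' becomes 'parties'.

parties


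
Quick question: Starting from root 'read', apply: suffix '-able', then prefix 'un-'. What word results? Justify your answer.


Step 1: Add suffix '-able' to 'read' = 'readable'
Step 2: Add prefix 'un-' to 'readable' = 'unreadable'

unreadable


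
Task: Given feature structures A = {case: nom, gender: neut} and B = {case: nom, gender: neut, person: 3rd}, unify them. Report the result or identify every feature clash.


Compare features:
case: A=nom vs B=nom -> unified: nom
gender: A=neut vs B=neut -> unified: neut
person: A=_ vs B=3rd -> unified: 3rd
No clashes found.

Unified: {case: nom, gender: neut, person: 3rd}


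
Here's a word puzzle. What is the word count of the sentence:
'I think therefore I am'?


Split into words: I | think | therefore | I | am = 5 words.

5


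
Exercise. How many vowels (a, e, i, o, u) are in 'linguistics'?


Vowels in 'linguistics': i, u, i, i = 4 vowels.

4


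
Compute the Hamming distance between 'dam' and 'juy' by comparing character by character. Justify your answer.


Alignment:
Position 1: 'd' vs 'j' = DIFFER
Position 2: 'a' vs 'u' = DIFFER
Position 3: 'm' vs 'y' = DIFFER
Total differences: 3

3


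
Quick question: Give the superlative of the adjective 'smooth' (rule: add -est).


Apply superlative formation (add -est): 'smooth' -> 'smoothest'.

smoothest


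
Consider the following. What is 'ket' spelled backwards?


Reverse 'ket' character by character: 'tek'.

tek


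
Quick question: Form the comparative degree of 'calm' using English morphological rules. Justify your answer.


Apply comparative formation (add -er): 'calm' -> 'calmer'.

calmer


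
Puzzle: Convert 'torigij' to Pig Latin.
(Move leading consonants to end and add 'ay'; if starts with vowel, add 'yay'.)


'torigij': move consonant cluster 't' to end and add 'ay': 'origijtay'.

origijtay


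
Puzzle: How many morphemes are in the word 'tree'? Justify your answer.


Decomposition: tree (free morpheme) = 1 morpheme(s)

1 morphemes


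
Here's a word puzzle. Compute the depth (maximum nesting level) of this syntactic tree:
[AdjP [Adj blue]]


Count bracket nesting levels:
'[' at pos 0: depth = 1
'[' at pos 6: depth = 2
Maximum depth reached: 2

2


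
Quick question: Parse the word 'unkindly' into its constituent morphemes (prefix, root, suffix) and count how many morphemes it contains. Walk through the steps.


Step 1: Identify prefix: 'un' (meaning: not/reverse)
Step 2: Identify root: 'kind'
Step 3: Identify suffix(es): 'ly'
Decomposition: un- (prefix: not/reverse) + kind (root) + -ly (suffix: in manner of)
Total morphemes: 3

3 morphemes (un- (prefix: not/reverse) + kind (root) + -ly (suffix: in manner of))


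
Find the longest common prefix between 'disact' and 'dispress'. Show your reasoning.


Compare from the start: 3 characters match: 'dis'. Mismatch at position 4: 'a' vs 'p'.

dis


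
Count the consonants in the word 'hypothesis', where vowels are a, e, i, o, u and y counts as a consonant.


Consonants in 'hypothesis': h, y, p, t, h, s, s = 7 consonants.

7


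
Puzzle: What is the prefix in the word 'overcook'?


The word 'overcook' = 'over' (prefix) + 'cook' (root). The prefix is 'over'.

over


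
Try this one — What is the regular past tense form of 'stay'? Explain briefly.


Apply rule: Add -ed. 'stay' becomes 'stayed'.

stayed


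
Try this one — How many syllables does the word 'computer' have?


Break 'computer' into syllables: com-pu-ter -> com | pu | ter = 3 syllables

3 syllables


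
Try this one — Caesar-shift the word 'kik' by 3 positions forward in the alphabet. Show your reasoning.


Shift each letter by 3: k -> n, i -> l, k -> n. Result: 'nln'.

nln


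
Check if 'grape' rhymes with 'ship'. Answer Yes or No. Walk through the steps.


Rime (stressed vowel + following sounds) of 'grape': -ape = /eɪp/
Rime of 'ship': -ip = /ɪp/
/eɪp/ and /ɪp/ are different ending sounds, so the words do not rhyme.

No


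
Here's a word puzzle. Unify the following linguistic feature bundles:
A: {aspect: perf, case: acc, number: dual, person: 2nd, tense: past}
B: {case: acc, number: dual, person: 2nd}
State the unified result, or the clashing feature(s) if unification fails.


Compare features:
aspect: A=perf vs B=_ -> unified: perf
case: A=acc vs B=acc -> unified: acc
number: A=dual vs B=dual -> unified: dual
person: A=2nd vs B=2nd -> unified: 2nd
tense: A=past vs B=_ -> unified: past
No clashes found.

Unified: {aspect: perf, case: acc, number: dual, person: 2nd, tense: past}


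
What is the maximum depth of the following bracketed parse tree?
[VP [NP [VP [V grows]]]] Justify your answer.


Count bracket nesting levels:
'[' at pos 0: depth = 1
'[' at pos 4: depth = 2
'[' at pos 8: depth = 3
'[' at pos 12: depth = 4
Maximum depth reached: 4

4


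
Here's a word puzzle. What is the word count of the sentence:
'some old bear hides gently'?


Split into words: some | old | bear | hides | gently = 5 words.

5


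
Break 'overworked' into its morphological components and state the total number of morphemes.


Step 1: Identify prefix: 'over' (meaning: excessively)
Step 2: Identify root: 'work'
Step 3: Identify suffix(es): 'ed'
Decomposition: over- (prefix: excessively) + work (root) + -ed (suffix: past)
Total morphemes: 3

3 morphemes (over- (prefix: excessively) + work (root) + -ed (suffix: past))


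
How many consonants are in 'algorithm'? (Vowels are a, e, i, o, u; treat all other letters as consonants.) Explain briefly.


Consonants in 'algorithm': l, g, r, t, h, m = 6 consonants.

6


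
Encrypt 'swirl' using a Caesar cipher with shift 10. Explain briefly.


Shift each letter by 10: s -> c, w -> g, i -> s, r -> b, l -> v. Result: 'cgsbv'.

cgsbv


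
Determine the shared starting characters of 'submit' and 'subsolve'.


Compare from the start: 3 characters match: 'sub'. Mismatch at position 4: 'm' vs 's'.

sub


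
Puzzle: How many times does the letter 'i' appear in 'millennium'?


Letter 'i' in 'millennium': found at position(s) 2, 8 = 2 occurrence(s).

2


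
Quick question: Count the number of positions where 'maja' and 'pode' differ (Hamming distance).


Alignment:
Position 1: 'm' vs 'p' = DIFFER
Position 2: 'a' vs 'o' = DIFFER
Position 3: 'j' vs 'd' = DIFFER
Position 4: 'a' vs 'e' = DIFFER
Total differences: 4

4


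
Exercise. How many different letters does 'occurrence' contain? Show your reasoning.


Unique letters in 'occurrence': {c, e, n, o, r, u} = 6 distinct letters.

6


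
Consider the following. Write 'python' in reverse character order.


Reverse 'python' character by character: 'nohtyp'.

nohtyp


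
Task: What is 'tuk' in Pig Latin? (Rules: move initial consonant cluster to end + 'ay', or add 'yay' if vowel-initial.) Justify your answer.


'tuk': move consonant cluster 't' to end and add 'ay': 'uktay'.

uktay


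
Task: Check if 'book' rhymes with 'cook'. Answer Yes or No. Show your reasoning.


Rime (stressed vowel + following sounds) of 'book': -ook = /ʊk/
Rime of 'cook': -ook = /ʊk/
/ʊk/ and /ʊk/ are the same ending sound, so the words rhyme.

Yes


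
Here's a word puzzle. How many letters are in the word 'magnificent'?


Spell out 'magnificent' and number each letter: m(1), a(2), g(3), n(4), i(5), f(6), i(7), c(8), e(9), n(10), t(11). Total: 11 letters.

11


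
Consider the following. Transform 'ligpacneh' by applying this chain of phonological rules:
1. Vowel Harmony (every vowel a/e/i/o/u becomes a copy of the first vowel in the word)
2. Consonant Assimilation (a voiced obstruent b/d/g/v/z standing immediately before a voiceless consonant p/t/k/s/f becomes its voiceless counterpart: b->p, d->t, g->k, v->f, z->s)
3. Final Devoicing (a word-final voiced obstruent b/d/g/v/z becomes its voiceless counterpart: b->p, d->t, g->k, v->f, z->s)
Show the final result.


Starting form: 'ligpacneh'
Rule 1: Vowel Harmony: all vowels become 'i' (matching first vowel). 'ligpacneh' -> 'ligpicnih'
Rule 2: Consonant Assimilation: voiced obstruent before voiceless consonant becomes voiceless ('gp' -> 'kp'). 'ligpicnih' -> 'likpicnih'
Rule 3: Final Devoicing: final consonant 'h' is not one of the voiced obstruents b/d/g/v/z. No change.
Final form: 'likpicnih'

likpicnih


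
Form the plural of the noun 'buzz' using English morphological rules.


Apply rule: Add -es (sibilant/fricative ending). 'buzz' becomes 'buzzes'.

buzzes


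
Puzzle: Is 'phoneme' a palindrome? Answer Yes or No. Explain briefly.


Forward: 'phoneme'
Reversed: 'emenohp'
They differ.

No


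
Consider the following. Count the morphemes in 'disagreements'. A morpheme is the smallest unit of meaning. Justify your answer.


Decomposition: dis- (prefix) + agree (root) + -ment (suffix) + -s (plural) = 4 morpheme(s)

4 morphemes


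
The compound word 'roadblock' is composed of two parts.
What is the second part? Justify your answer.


Split 'roadblock' into 'road' + 'block'. The second part is 'block'.

block


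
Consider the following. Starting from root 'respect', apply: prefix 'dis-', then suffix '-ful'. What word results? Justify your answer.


Step 1: Add prefix 'dis-' to 'respect' = 'disrespect'
Step 2: Add suffix '-ful' to 'disrespect' = 'disrespectful'

disrespectful


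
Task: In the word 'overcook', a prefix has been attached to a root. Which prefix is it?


The word 'overcook' = 'over' (prefix) + 'cook' (root). The prefix is 'over'.

over


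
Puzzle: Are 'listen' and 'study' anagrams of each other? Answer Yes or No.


Sorted letters of 'listen': 'eilnst'
Sorted letters of 'study': 'dstuy'
They do not match.

No


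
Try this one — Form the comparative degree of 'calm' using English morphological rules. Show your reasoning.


Apply comparative formation (add -er): 'calm' -> 'calmer'.

calmer


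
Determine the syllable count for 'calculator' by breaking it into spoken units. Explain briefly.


Break 'calculator' into syllables: cal-cu-la-tor -> cal | cu | la | tor = 4 syllables

4 syllables


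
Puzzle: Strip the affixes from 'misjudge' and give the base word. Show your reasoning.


Remove prefix 'mis' from 'misjudge' to get root 'judge'.

judge


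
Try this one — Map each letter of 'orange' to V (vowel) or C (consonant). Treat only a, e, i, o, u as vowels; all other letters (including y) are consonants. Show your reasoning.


Letter mapping: o = V, r = C, a = V, n = C, g = C, e = V.

VCVCCV


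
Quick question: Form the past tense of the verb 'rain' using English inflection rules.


Apply rule: Add -ed. 'rain' becomes 'rained'.

rained


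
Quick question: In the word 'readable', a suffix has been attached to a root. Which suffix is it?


The word 'readable' = 'read' (root) + '-able' (suffix). The suffix is '-able'.

able


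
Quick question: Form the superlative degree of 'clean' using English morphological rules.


Apply superlative formation (add -est): 'clean' -> 'cleanest'.

cleanest


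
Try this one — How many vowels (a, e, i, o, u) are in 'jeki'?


Vowels in 'jeki': e, i = 2 vowels.

2


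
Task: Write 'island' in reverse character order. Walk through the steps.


Reverse 'island' character by character: 'dnalsi'.

dnalsi


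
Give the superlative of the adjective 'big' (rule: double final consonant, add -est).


Apply superlative formation (double final consonant, add -est): 'big' -> 'biggest'.

biggest


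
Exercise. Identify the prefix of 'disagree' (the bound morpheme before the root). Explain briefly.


The word 'disagree' = 'dis' (prefix) + 'agree' (root). The prefix is 'dis'.

dis


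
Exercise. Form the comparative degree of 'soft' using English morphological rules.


Apply comparative formation (add -er): 'soft' -> 'softer'.

softer


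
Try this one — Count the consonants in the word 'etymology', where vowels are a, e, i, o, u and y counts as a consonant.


Consonants in 'etymology': t, y, m, l, g, y = 6 consonants.

6


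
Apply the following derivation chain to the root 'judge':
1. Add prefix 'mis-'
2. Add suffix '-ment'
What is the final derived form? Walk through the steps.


Step 1: Add prefix 'mis-' to 'judge' = 'misjudge'
Step 2: Add suffix '-ment' to 'misjudge' = 'misjudgment'

misjudgment


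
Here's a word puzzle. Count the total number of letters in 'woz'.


Spell out 'woz' and number each letter: w(1), o(2), z(3). Total: 3 letters.

3


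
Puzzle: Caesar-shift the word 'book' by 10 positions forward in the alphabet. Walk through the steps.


Shift each letter by 10: b -> l, o -> y, o -> y, k -> u. Result: 'lyyu'.

lyyu


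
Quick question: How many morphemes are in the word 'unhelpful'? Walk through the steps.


Decomposition: un- (prefix) + help (root) + -ful (suffix) = 3 morpheme(s)

3 morphemes


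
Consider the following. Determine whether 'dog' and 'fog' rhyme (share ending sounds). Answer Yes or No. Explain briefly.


Rime (stressed vowel + following sounds) of 'dog': -og = /ɒg/
Rime of 'fog': -og = /ɒg/
/ɒg/ and /ɒg/ are the same ending sound, so the words rhyme.

Yes


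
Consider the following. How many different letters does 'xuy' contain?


Unique letters in 'xuy': {u, x, y} = 3 distinct letters.

3


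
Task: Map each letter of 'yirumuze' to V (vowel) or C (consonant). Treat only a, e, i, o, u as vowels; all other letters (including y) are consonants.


Letter mapping: y = C, i = V, r = C, u = V, m = C, u = V, z = C, e = V.

CVCVCVCV


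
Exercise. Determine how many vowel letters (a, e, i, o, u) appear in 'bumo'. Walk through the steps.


Vowels in 'bumo': u, o = 2 vowels.

2


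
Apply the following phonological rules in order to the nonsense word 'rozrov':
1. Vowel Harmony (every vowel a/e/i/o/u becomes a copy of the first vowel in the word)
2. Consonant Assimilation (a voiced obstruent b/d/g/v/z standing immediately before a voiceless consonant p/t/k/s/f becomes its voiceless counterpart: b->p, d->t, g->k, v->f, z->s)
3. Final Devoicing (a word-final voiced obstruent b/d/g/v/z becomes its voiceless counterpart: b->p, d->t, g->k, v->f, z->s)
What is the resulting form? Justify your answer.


Starting form: 'rozrov'
Rule 1: Vowel Harmony: all vowels already match. No change.
Rule 2: Consonant Assimilation: no voiced obstruent (b/d/g/v/z) stands immediately before a voiceless consonant (p/t/k/s/f). No change.
Rule 3: Final Devoicing: word-final voiced obstruent 'v' becomes voiceless 'f'. 'rozrov' -> 'rozrof'
Final form: 'rozrof'

rozrof


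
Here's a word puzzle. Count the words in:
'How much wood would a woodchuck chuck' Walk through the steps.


Split into words: How | much | wood | would | a | woodchuck | chuck = 7 words.

7


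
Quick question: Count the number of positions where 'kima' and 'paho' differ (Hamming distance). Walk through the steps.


Alignment:
Position 1: 'k' vs 'p' = DIFFER
Position 2: 'i' vs 'a' = DIFFER
Position 3: 'm' vs 'h' = DIFFER
Position 4: 'a' vs 'o' = DIFFER
Total differences: 4

4


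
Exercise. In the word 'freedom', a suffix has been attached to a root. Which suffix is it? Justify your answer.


The word 'freedom' = 'free' (root) + '-dom' (suffix). The suffix is '-dom'.

dom


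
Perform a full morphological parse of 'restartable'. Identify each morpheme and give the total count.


Step 1: Identify prefix: 're' (meaning: again)
Step 2: Identify root: 'start'
Step 3: Identify suffix(es): 'able'
Decomposition: re- (prefix: again) + start (root) + -able (suffix: capable of)
Total morphemes: 3

3 morphemes (re- (prefix: again) + start (root) + -able (suffix: capable of))


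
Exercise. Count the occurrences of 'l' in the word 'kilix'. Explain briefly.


Letter 'l' in 'kilix': found at position(s) 3 = 1 occurrence(s).

1


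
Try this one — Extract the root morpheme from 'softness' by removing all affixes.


Remove suffix '-ness' from 'softness' to get root 'soft'.

soft


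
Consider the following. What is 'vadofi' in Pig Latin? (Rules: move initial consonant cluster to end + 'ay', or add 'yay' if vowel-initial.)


'vadofi': move consonant cluster 'v' to end and add 'ay': 'adofivay'.

adofivay


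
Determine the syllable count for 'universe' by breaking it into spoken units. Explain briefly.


Break 'universe' into syllables: u-ni-verse -> u | ni | verse = 3 syllables

3 syllables


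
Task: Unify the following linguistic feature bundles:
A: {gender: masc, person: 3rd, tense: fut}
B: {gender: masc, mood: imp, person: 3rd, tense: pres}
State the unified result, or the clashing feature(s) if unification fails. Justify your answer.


Compare features:
gender: A=masc vs B=masc -> unified: masc
mood: A=_ vs B=imp -> unified: imp
person: A=3rd vs B=3rd -> unified: 3rd
tense: A=fut vs B=pres -> CLASH
Clash detected on feature 'tense' (fut vs pres); unification fails.

CLASH on 'tense' (fut vs pres)


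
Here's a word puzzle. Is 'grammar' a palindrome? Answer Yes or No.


Forward: 'grammar'
Reversed: 'rammarg'
They differ.

No


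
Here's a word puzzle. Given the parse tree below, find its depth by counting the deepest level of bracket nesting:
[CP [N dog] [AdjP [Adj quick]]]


Count bracket nesting levels:
'[' at pos 0: depth = 1
'[' at pos 4: depth = 2
'[' at pos 12: depth = 2
'[' at pos 18: depth = 3
Maximum depth reached: 3

3


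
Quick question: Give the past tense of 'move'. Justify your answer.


Apply rule: Add -d (word ends in -e). 'move' becomes 'moved'.

moved


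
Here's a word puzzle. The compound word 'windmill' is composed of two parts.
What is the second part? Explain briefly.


Split 'windmill' into 'wind' + 'mill'. The second part is 'mill'.

mill


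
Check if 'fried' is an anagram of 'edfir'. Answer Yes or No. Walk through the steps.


Sorted letters of 'fried': 'defir'
Sorted letters of 'edfir': 'defir'
They match.

Yes


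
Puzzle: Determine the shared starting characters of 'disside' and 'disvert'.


Compare from the start: 3 characters match: 'dis'. Mismatch at position 4: 's' vs 'v'.

dis


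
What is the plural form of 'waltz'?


Apply rule: Add -es (sibilant/fricative ending). 'waltz' becomes 'waltzes'.

waltzes


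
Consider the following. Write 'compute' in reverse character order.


Reverse 'compute' character by character: 'etupmoc'.

etupmoc


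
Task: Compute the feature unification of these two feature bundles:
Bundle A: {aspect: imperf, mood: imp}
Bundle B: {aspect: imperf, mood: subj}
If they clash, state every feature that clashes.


Compare features:
aspect: A=imperf vs B=imperf -> unified: imperf
mood: A=imp vs B=subj -> CLASH
Clash detected on feature 'mood' (imp vs subj); unification fails.

CLASH on 'mood' (imp vs subj)


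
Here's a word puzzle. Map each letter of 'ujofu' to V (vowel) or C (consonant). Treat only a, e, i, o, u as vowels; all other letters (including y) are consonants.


Letter mapping: u = V, j = C, o = V, f = C, u = V.

VCVCV


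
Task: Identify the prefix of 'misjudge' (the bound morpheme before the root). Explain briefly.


The word 'misjudge' = 'mis' (prefix) + 'judge' (root). The prefix is 'mis'.

mis


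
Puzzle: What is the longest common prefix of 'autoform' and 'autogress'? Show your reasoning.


Compare from the start: 4 characters match: 'auto'. Mismatch at position 5: 'f' vs 'g'.

auto


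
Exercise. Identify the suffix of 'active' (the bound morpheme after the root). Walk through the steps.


The word 'active' = 'act' (root) + '-ive' (suffix). The suffix is '-ive'.

ive


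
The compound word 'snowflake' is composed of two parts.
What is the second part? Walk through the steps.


Split 'snowflake' into 'snow' + 'flake'. The second part is 'flake'.

flake


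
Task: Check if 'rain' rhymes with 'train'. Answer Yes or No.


Rime (stressed vowel + following sounds) of 'rain': -ain = /eɪn/
Rime of 'train': -ain = /eɪn/
/eɪn/ and /eɪn/ are the same ending sound, so the words rhyme.

Yes


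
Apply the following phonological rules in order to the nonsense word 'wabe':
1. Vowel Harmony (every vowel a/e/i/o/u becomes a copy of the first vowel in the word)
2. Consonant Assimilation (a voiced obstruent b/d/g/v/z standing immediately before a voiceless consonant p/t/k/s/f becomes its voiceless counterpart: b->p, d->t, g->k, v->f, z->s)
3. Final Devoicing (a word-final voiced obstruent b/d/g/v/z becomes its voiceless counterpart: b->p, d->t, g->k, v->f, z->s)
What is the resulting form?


Starting form: 'wabe'
Rule 1: Vowel Harmony: all vowels become 'a' (matching first vowel). 'wabe' -> 'waba'
Rule 2: Consonant Assimilation: no voiced obstruent (b/d/g/v/z) stands immediately before a voiceless consonant (p/t/k/s/f). No change.
Rule 3: Final Devoicing: the word ends in the vowel 'a', not a consonant. No change.
Final form: 'waba'

waba


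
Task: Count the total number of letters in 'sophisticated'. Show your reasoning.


Spell out 'sophisticated' and number each letter: s(1), o(2), p(3), h(4), i(5), s(6), t(7), i(8), c(9), a(10), t(11), e(12), d(13). Total: 13 letters.

13


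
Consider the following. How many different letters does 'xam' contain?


Unique letters in 'xam': {a, m, x} = 3 distinct letters.

3


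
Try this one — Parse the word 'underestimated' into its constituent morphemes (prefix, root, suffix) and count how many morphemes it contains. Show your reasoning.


Step 1: Identify prefix: 'under' (meaning: beneath/insufficient)
Step 2: Identify root: 'estimate'
Step 3: Identify suffix(es): 'ed'
Decomposition: under- (prefix: beneath/insufficient) + estimate (root) + -ed (suffix: past)
Total morphemes: 3

3 morphemes (under- (prefix: beneath/insufficient) + estimate (root) + -ed (suffix: past))


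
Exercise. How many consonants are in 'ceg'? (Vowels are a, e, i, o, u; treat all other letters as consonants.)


Consonants in 'ceg': c, g = 2 consonants.

2


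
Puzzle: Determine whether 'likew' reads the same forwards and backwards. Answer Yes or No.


Forward: 'likew'
Reversed: 'wekil'
They differ.

No


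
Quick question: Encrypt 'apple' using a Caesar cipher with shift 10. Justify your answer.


Shift each letter by 10: a -> k, p -> z, p -> z, l -> v, e -> o. Result: 'kzzvo'.

kzzvo


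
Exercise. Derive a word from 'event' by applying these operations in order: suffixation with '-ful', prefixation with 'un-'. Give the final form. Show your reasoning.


Step 1: Add suffix '-ful' to 'event' = 'eventful'
Step 2: Add prefix 'un-' to 'eventful' = 'uneventful'

uneventful


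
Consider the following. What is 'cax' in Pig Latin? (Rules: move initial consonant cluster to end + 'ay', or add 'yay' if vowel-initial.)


'cax': move consonant cluster 'c' to end and add 'ay': 'axcay'.

axcay


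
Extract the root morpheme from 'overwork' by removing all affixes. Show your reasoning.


Remove prefix 'over' from 'overwork' to get root 'work'.

work


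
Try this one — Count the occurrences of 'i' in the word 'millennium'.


Letter 'i' in 'millennium': found at position(s) 2, 8 = 2 occurrence(s).

2


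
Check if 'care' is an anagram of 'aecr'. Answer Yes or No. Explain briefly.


Sorted letters of 'care': 'acer'
Sorted letters of 'aecr': 'acer'
They match.

Yes


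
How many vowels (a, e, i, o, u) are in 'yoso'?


Vowels in 'yoso': o, o = 2 vowels.

2


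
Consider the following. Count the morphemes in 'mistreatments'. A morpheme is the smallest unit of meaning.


Decomposition: mis- (prefix) + treat (root) + -ment (suffix) + -s (plural) = 4 morpheme(s)

4 morphemes


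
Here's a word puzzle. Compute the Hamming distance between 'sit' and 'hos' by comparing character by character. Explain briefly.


Alignment:
Position 1: 's' vs 'h' = DIFFER
Position 2: 'i' vs 'o' = DIFFER
Position 3: 't' vs 's' = DIFFER
Total differences: 3

3


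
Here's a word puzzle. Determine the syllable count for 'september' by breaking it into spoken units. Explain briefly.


Break 'september' into syllables: sep-tem-ber -> sep | tem | ber = 3 syllables

3 syllables
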